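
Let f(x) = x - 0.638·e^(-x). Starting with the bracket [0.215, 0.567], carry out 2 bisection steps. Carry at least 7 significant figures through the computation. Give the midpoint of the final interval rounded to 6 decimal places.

0.435000

f(0.215000) = -0.299573, f(0.567000) = 0.205111 (opposite signs)
step 1: m = 0.391000, f(m) = -0.040531 < 0 → root in [0.391000, 0.567000]
step 2: m = 0.479000, f(m) = 0.083821 > 0 → root in [0.391000, 0.479000]
Midpoint of [0.391000, 0.479000] = 0.435000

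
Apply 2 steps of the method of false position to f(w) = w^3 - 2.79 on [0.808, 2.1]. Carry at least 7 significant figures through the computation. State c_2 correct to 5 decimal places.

1.30263

False-position update: c = (a·f(b) − b·f(a))/(f(b) − f(a)); replace the endpoint whose sign matches f(c).
f(0.808000) = -2.262486, f(2.100000) = 6.471000
step 1: c = 1.142704, f(c) = -1.297889 < 0 → new bracket [1.142704, 2.100000]
step 2: c = 1.302632, f(c) = -0.579628 < 0 → new bracket [1.302632, 2.100000]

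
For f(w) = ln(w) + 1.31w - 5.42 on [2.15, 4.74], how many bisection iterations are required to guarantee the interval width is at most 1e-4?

Initial width b − a = 4.74 − 2.15 = 2.590000.
After n steps the width is (b−a)/2^n; need (b−a)/2^n ≤ 1e-4.
So n ≥ log₂(2.590000/1e-4) = log₂(25900.0000) ≈ 14.6607.
Hence n = 15.

15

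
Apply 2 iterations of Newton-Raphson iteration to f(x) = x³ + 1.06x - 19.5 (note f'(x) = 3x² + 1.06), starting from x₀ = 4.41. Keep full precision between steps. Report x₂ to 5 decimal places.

2.68081

x_0 = 4.410000: f = 70.940721, f' = 59.404300 → x_1 = 4.410000 - (70.940721)/(59.404300) = 3.215798
x_1 = 3.215798: f = 17.164467, f' = 32.084075 → x_2 = 3.215798 - (17.164467)/(32.084075) = 2.680814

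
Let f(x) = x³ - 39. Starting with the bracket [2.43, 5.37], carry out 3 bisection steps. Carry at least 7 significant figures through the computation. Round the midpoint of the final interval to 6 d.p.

3.348750

f(2.430000) = -24.651093, f(5.370000) = 115.854153 (opposite signs)
step 1: m = 3.900000, f(m) = 20.319000 > 0 → root in [2.430000, 3.900000]
step 2: m = 3.165000, f(m) = -7.295483 < 0 → root in [3.165000, 3.900000]
step 3: m = 3.532500, f(m) = 5.080500 > 0 → root in [3.165000, 3.532500]
Midpoint of [3.165000, 3.532500] = 3.348750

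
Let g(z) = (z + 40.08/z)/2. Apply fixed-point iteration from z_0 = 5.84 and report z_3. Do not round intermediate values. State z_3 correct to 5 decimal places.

z_1 = g(5.840000) = 6.351507
z_2 = g(6.351507) = 6.330910
z_3 = g(6.330910) = 6.330877

6.33088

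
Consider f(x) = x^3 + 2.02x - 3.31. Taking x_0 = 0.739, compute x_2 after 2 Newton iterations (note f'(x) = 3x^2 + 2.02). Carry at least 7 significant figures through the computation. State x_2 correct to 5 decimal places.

Newton update: x ← x − f(x)/f'(x).
x_0 = 0.739000: f = -1.413637, f' = 3.658363 → x_1 = 0.739000 - (-1.413637)/(3.658363) = 1.125412
x_1 = 1.125412: f = 0.388727, f' = 5.819659 → x_2 = 1.125412 - (0.388727)/(5.819659) = 1.058617

1.05862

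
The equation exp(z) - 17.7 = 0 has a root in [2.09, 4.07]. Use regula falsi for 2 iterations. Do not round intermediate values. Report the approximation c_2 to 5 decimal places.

f(2.090000) = -9.615085, f(4.070000) = 40.856963
step 1: c = 2.467196, f(c) = -5.910654 < 0 → new bracket [2.467196, 4.070000]
step 2: c = 2.669764, f(c) = -3.263436 < 0 → new bracket [2.669764, 4.070000]

2.66976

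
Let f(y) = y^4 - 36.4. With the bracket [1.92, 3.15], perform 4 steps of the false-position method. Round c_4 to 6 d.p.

False-position update: c = (a·f(b) − b·f(a))/(f(b) − f(a)); replace the endpoint whose sign matches f(c).
f(1.920000) = -22.810455, f(3.150000) = 62.056006
step 1: c = 2.250600, f(c) = -10.743741 < 0 → new bracket [2.250600, 3.150000]
step 2: c = 2.383333, f(c) = -4.134464 < 0 → new bracket [2.383333, 3.150000]
step 3: c = 2.431221, f(c) = -1.462001 < 0 → new bracket [2.431221, 3.150000]
step 4: c = 2.447766, f(c) = -0.501252 < 0 → new bracket [2.447766, 3.150000]

2.447766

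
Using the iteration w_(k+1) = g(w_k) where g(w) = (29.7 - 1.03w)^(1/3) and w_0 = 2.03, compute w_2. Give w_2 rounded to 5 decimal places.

w_1 = g(2.030000) = 3.022392
w_2 = g(3.022392) = 2.984623

2.98462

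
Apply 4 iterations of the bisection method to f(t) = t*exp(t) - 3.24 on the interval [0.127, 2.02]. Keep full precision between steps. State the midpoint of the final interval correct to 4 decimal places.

f(0.127000) = -3.095802, f(2.020000) = 11.987416 (opposite signs)
step 1: m = 1.073500, f(m) = -0.099367 < 0 → root in [1.073500, 2.020000]
step 2: m = 1.546750, f(m) = 4.023821 > 0 → root in [1.073500, 1.546750]
step 3: m = 1.310125, f(m) = 1.616158 > 0 → root in [1.073500, 1.310125]
step 4: m = 1.191813, f(m) = 0.684692 > 0 → root in [1.073500, 1.191813]
Midpoint of [1.073500, 1.191813] = 1.132656

1.1327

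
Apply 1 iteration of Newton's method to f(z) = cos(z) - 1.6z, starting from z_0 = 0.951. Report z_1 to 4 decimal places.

0.5613

Newton update: z ← z − f(z)/f'(z).
f'(z) = -sin(z) - 1.6
z_0 = 0.951000: f = -0.940731, f' = -2.413997 → z_1 = 0.951000 - (-0.940731)/(-2.413997) = 0.561302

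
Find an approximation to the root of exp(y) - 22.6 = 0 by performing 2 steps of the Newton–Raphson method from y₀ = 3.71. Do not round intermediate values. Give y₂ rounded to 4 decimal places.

3.1280

f'(y) = exp(y)
y_0 = 3.710000: f = 18.253807, f' = 40.853807 → y_1 = 3.710000 - (18.253807)/(40.853807) = 3.263192
y_1 = 3.263192: f = 3.532821, f' = 26.132821 → y_2 = 3.263192 - (3.532821)/(26.132821) = 3.128005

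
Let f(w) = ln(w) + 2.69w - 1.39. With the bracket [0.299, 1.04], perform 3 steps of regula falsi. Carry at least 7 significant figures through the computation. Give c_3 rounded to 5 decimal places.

0.66797

False-position update: c = (a·f(b) − b·f(a))/(f(b) − f(a)); replace the endpoint whose sign matches f(c).
f(0.299000) = -1.793002, f(1.040000) = 1.446821
step 1: c = 0.709089, f(c) = 0.173674 > 0 → new bracket [0.299000, 0.709089]
step 2: c = 0.672874, f(c) = 0.023836 > 0 → new bracket [0.299000, 0.672874]
step 3: c = 0.667969, f(c) = 0.003325 > 0 → new bracket [0.299000, 0.667969]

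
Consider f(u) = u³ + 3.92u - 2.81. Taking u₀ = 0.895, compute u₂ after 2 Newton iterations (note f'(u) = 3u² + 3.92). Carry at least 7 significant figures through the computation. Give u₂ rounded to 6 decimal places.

u_0 = 0.895000: f = 1.415317, f' = 6.323075 → u_1 = 0.895000 - (1.415317)/(6.323075) = 0.671166
u_1 = 0.671166: f = 0.123308, f' = 5.271393 → u_2 = 0.671166 - (0.123308)/(5.271393) = 0.647774

0.647774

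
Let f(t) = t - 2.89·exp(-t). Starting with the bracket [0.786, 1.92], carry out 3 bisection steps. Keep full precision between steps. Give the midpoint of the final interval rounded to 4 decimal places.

f(0.786000) = -0.530868, f(1.920000) = 1.496306 (opposite signs)
step 1: m = 1.353000, f(m) = 0.606040 > 0 → root in [0.786000, 1.353000]
step 2: m = 1.069500, f(m) = 0.077710 > 0 → root in [0.786000, 1.069500]
step 3: m = 0.927750, f(m) = -0.215079 < 0 → root in [0.927750, 1.069500]
Midpoint of [0.927750, 1.069500] = 0.998625

0.9986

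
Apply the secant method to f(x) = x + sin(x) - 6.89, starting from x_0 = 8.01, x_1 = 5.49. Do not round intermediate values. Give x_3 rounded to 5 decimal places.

6.58877

f(x_0) = 2.107854, f(x_1) = -2.112592
x_2 = 5.490000 - (-2.112592)·(5.490000 - 8.010000)/(-2.112592 - (2.107854)) = 6.751414; f(x_2) = 0.312721
x_3 = 6.751414 - (0.312721)·(6.751414 - 5.490000)/(0.312721 - (-2.112592)) = 6.588767; f(x_3) = -0.000385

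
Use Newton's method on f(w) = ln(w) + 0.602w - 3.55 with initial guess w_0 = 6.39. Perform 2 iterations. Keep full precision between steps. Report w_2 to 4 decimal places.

Newton update: w ← w − f(w)/f'(w).
f'(w) = 1/w + 0.602
w_0 = 6.390000: f = 2.151514, f' = 0.758495 → w_1 = 6.390000 - (2.151514)/(0.758495) = 3.553441
w_1 = 3.553441: f = -0.142912, f' = 0.883417 → w_2 = 3.553441 - (-0.142912)/(0.883417) = 3.715213

3.7152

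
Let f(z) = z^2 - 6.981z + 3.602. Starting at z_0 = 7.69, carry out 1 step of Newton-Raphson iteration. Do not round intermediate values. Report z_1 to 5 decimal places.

6.61199

f'(z) = 2z - 6.981
z_0 = 7.690000: f = 9.054210, f' = 8.399000 → z_1 = 7.690000 - (9.054210)/(8.399000) = 6.611990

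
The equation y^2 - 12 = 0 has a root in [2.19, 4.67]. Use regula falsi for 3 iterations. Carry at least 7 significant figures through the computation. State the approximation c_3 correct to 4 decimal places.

3.4590

False-position update: c = (a·f(b) − b·f(a))/(f(b) − f(a)); replace the endpoint whose sign matches f(c).
f(2.190000) = -7.203900, f(4.670000) = 9.808900
step 1: c = 3.240131, f(c) = -1.501550 < 0 → new bracket [3.240131, 4.670000]
step 2: c = 3.429957, f(c) = -0.235393 < 0 → new bracket [3.429957, 4.670000]
step 3: c = 3.459018, f(c) = -0.035192 < 0 → new bracket [3.459018, 4.670000]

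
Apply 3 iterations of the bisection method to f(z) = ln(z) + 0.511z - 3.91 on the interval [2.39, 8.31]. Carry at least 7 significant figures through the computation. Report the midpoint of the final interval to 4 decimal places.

4.9800

f(2.390000) = -1.817417, f(8.310000) = 2.453870 (opposite signs)
step 1: m = 5.350000, f(m) = 0.500947 > 0 → root in [2.390000, 5.350000]
step 2: m = 3.870000, f(m) = -0.579175 < 0 → root in [3.870000, 5.350000]
step 3: m = 4.610000, f(m) = -0.026062 < 0 → root in [4.610000, 5.350000]
Midpoint of [4.610000, 5.350000] = 4.980000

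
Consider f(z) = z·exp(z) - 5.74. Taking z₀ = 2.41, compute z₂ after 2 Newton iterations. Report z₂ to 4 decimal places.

1.5196

f'(z) = (z + 1)·exp(z)
z_0 = 2.410000: f = 21.092846, f' = 37.966808 → z_1 = 2.410000 - (21.092846)/(37.966808) = 1.854440
z_1 = 1.854440: f = 6.106382, f' = 18.234501 → z_2 = 1.854440 - (6.106382)/(18.234501) = 1.519559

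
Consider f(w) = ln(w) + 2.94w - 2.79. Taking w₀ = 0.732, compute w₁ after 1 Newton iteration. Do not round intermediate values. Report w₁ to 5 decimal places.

f'(w) = 1/w + 2.94
w_0 = 0.732000: f = -0.949895, f' = 4.306120 → w_1 = 0.732000 - (-0.949895)/(4.306120) = 0.952592

0.95259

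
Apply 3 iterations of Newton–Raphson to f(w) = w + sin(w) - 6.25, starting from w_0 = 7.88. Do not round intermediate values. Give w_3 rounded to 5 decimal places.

6.26372

Newton update: w ← w − f(w)/f'(w).
f'(w) = 1 + cos(w)
w_0 = 7.880000: f = 2.629662, f' = 0.973985 → w_1 = 7.880000 - (2.629662)/(0.973985) = 5.180099
w_1 = 5.180099: f = -1.962503, f' = 1.450844 → w_2 = 5.180099 - (-1.962503)/(1.450844) = 6.532763
w_2 = 6.532763: f = 0.529758, f' = 1.969017 → w_3 = 6.532763 - (0.529758)/(1.969017) = 6.263716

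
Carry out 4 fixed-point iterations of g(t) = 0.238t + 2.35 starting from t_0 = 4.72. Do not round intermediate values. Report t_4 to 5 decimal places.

3.08924

t_1 = g(4.720000) = 3.473360
t_2 = g(3.473360) = 3.176660
t_3 = g(3.176660) = 3.106045
t_4 = g(3.106045) = 3.089239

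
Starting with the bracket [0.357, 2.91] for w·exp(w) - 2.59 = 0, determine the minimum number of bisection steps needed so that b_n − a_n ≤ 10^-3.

Initial width b − a = 2.91 − 0.357 = 2.553000.
After n steps the width is (b−a)/2^n; need (b−a)/2^n ≤ 10^-3.
So n ≥ log₂(2.553000/10^-3) = log₂(2553.0000) ≈ 11.3180.
Hence n = 12.

12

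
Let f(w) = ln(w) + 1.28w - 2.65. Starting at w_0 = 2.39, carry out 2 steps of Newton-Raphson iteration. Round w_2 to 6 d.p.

Newton update: w ← w − f(w)/f'(w).
f'(w) = 1/w + 1.28
w_0 = 2.390000: f = 1.280493, f' = 1.698410 → w_1 = 2.390000 - (1.280493)/(1.698410) = 1.636063
w_1 = 1.636063: f = -0.063546, f' = 1.891223 → w_2 = 1.636063 - (-0.063546)/(1.891223) = 1.669664

1.669664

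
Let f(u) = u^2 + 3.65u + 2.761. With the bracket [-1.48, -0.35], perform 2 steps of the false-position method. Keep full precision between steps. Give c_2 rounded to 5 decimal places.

f(-1.480000) = -0.450600, f(-0.350000) = 1.606000
step 1: c = -1.232418, f(c) = -0.218471 < 0 → new bracket [-1.232418, -0.350000]
step 2: c = -1.126753, f(c) = -0.082076 < 0 → new bracket [-1.126753, -0.350000]

-1.12675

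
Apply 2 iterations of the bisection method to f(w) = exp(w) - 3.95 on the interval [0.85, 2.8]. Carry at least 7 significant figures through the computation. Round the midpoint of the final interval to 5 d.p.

f(0.850000) = -1.610353, f(2.800000) = 12.494647 (opposite signs)
step 1: m = 1.825000, f(m) = 2.252795 > 0 → root in [0.850000, 1.825000]
step 2: m = 1.337500, f(m) = -0.140492 < 0 → root in [1.337500, 1.825000]
Midpoint of [1.337500, 1.825000] = 1.581250

1.58125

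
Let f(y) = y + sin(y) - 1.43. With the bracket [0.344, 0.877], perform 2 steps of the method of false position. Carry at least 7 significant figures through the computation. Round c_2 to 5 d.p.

False-position update: c = (a·f(b) − b·f(a))/(f(b) − f(a)); replace the endpoint whose sign matches f(c).
f(0.344000) = -0.748745, f(0.877000) = 0.215824
step 1: c = 0.757740, f(c) = 0.015022 > 0 → new bracket [0.344000, 0.757740]
step 2: c = 0.749603, f(c) = 0.000951 > 0 → new bracket [0.344000, 0.749603]

0.74960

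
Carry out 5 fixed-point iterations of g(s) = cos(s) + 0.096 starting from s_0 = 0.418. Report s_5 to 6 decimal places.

s_1 = g(0.418000) = 1.009903
s_2 = g(1.009903) = 0.627943
s_3 = g(0.627943) = 0.905238
s_4 = g(0.905238) = 0.713499
s_5 = g(0.713499) = 0.852077

0.852077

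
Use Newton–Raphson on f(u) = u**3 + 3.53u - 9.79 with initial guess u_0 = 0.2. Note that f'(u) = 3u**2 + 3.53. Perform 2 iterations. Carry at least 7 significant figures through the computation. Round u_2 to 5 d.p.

1.92875

Newton update: u ← u − f(u)/f'(u).
u_0 = 0.200000: f = -9.076000, f' = 3.650000 → u_1 = 0.200000 - (-9.076000)/(3.650000) = 2.686575
u_1 = 2.686575: f = 19.084471, f' = 25.183061 → u_2 = 2.686575 - (19.084471)/(25.183061) = 1.928746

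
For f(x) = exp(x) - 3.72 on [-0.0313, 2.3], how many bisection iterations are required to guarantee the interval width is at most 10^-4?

Initial width b − a = 2.3 − -0.0313 = 2.331300.
After n steps the width is (b−a)/2^n; need (b−a)/2^n ≤ 10^-4.
So n ≥ log₂(2.331300/10^-4) = log₂(23313.0000) ≈ 14.5088.
Hence n = 15.

15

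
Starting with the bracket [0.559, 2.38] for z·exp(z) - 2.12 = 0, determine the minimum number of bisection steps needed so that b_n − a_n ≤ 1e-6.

Initial width b − a = 2.38 − 0.559 = 1.821000.
After n steps the width is (b−a)/2^n; need (b−a)/2^n ≤ 1e-6.
So n ≥ log₂(1.821000/1e-6) = log₂(1821000.0000) ≈ 20.7963.
Hence n = 21.

21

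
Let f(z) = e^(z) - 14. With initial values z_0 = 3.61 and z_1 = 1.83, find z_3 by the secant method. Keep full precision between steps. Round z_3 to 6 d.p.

f(z_0) = 22.966053, f(z_1) = -7.766113
z_2 = 1.830000 - (-7.766113)·(1.830000 - 3.610000)/(-7.766113 - (22.966053)) = 2.279811; f(z_2) = -4.225162
z_3 = 2.279811 - (-4.225162)·(2.279811 - 1.830000)/(-4.225162 - (-7.766113)) = 2.816539; f(z_3) = 2.718890

2.816539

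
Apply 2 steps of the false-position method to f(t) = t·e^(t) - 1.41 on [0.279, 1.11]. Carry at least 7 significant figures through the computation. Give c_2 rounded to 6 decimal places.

f(0.279000) = -1.041216, f(1.110000) = 1.958138
step 1: c = 0.567479, f(c) = -0.409072 < 0 → new bracket [0.567479, 1.110000]
step 2: c = 0.661231, f(c) = -0.129080 < 0 → new bracket [0.661231, 1.110000]

0.661231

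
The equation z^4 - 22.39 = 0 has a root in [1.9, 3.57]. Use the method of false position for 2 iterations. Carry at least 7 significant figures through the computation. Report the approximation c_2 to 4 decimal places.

2.0714

False-position update: c = (a·f(b) − b·f(a))/(f(b) − f(a)); replace the endpoint whose sign matches f(c).
f(1.900000) = -9.357900, f(3.570000) = 140.042476
step 1: c = 2.004603, f(c) = -6.242202 < 0 → new bracket [2.004603, 3.570000]
step 2: c = 2.071401, f(c) = -3.979883 < 0 → new bracket [2.071401, 3.570000]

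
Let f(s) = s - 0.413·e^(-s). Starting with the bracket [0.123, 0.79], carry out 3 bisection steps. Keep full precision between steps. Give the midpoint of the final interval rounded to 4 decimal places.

f(0.123000) = -0.242201, f(0.790000) = 0.602562 (opposite signs)
step 1: m = 0.456500, f(m) = 0.194866 > 0 → root in [0.123000, 0.456500]
step 2: m = 0.289750, f(m) = -0.019360 < 0 → root in [0.289750, 0.456500]
step 3: m = 0.373125, f(m) = 0.088742 > 0 → root in [0.289750, 0.373125]
Midpoint of [0.289750, 0.373125] = 0.331438

0.3314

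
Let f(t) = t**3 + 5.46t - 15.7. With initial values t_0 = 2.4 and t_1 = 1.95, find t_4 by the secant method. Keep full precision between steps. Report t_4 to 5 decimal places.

Secant update: t_(k+1) = t_k − f(t_k)·(t_k − t_(k-1))/(f(t_k) − f(t_(k-1))).
f(t_0) = 11.228000, f(t_1) = 2.361875
t_2 = 1.950000 - (2.361875)·(1.950000 - 2.400000)/(2.361875 - (11.228000)) = 1.830123; f(t_2) = 0.422196
t_3 = 1.830123 - (0.422196)·(1.830123 - 1.950000)/(0.422196 - (2.361875)) = 1.804030; f(t_3) = 0.021269
t_4 = 1.804030 - (0.021269)·(1.804030 - 1.830123)/(0.021269 - (0.422196)) = 1.802646; f(t_4) = 0.000207

1.80265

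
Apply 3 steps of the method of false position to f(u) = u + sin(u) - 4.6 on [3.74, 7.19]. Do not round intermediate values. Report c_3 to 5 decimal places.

5.36204

f(3.740000) = -1.423327, f(7.190000) = 3.377545
step 1: c = 4.762831, f(c) = -0.835897 < 0 → new bracket [4.762831, 7.190000]
step 2: c = 5.244353, f(c) = -0.217460 < 0 → new bracket [5.244353, 7.190000]
step 3: c = 5.362044, f(c) = -0.034249 < 0 → new bracket [5.362044, 7.190000]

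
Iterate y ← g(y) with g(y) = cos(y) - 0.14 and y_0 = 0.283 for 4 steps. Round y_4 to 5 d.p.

0.61401

y_1 = g(0.283000) = 0.820222
y_2 = g(0.820222) = 0.542059
y_3 = g(0.542059) = 0.716648
y_4 = g(0.716648) = 0.614012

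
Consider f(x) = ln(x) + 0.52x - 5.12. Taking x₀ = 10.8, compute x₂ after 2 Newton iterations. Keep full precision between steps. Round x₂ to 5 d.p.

f'(x) = 1/x + 0.52
x_0 = 10.800000: f = 2.875546, f' = 0.612593 → x_1 = 10.800000 - (2.875546)/(0.612593) = 6.105940
x_1 = 6.105940: f = -0.135649, f' = 0.683775 → x_2 = 6.105940 - (-0.135649)/(0.683775) = 6.304323

6.30432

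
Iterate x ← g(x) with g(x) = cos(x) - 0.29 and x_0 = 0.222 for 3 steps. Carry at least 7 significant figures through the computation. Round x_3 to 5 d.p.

0.59508

x_1 = g(0.222000) = 0.685459
x_2 = g(0.685459) = 0.484129
x_3 = g(0.484129) = 0.595081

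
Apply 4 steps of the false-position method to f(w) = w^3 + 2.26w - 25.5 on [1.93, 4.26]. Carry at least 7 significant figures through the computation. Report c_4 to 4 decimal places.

f(1.930000) = -13.949143, f(4.260000) = 61.436376
step 1: c = 2.361137, f(c) = -7.000563 < 0 → new bracket [2.361137, 4.260000]
step 2: c = 2.555376, f(c) = -3.038381 < 0 → new bracket [2.555376, 4.260000]
step 3: c = 2.635707, f(c) = -1.233182 < 0 → new bracket [2.635707, 4.260000]
step 4: c = 2.667669, f(c) = -0.486721 < 0 → new bracket [2.667669, 4.260000]

2.6677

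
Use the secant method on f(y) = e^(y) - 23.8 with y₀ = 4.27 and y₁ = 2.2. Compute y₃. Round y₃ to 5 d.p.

3.46908

f(y_0) = 47.721636, f(y_1) = -14.774987
y_2 = 2.200000 - (-14.774987)·(2.200000 - 4.270000)/(-14.774987 - (47.721636)) = 2.689374; f(y_2) = -9.077543
y_3 = 2.689374 - (-9.077543)·(2.689374 - 2.200000)/(-9.077543 - (-14.774987)) = 3.469077; f(y_3) = 8.307094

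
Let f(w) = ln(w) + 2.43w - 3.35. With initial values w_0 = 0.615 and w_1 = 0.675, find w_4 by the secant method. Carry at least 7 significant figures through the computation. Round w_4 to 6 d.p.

Secant update: w_(k+1) = w_k − f(w_k)·(w_k − w_(k-1))/(f(w_k) − f(w_(k-1))).
f(w_0) = -2.341683, f(w_1) = -2.102793
w_2 = 0.675000 - (-2.102793)·(0.675000 - 0.615000)/(-2.102793 - (-2.341683)) = 1.203140; f(w_2) = -0.241435
w_3 = 1.203140 - (-0.241435)·(1.203140 - 0.675000)/(-0.241435 - (-2.102793)) = 1.271645; f(w_3) = -0.019593
w_4 = 1.271645 - (-0.019593)·(1.271645 - 1.203140)/(-0.019593 - (-0.241435)) = 1.277695; f(w_4) = -0.000144

1.277695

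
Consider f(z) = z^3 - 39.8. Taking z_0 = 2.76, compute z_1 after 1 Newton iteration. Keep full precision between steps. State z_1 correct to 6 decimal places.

f'(z) = 3z^2
z_0 = 2.760000: f = -18.775424, f' = 22.852800 → z_1 = 2.760000 - (-18.775424)/(22.852800) = 3.581581

3.581581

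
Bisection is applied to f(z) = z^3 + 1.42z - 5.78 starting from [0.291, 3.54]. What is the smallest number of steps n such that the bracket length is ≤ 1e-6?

22

Initial width b − a = 3.54 − 0.291 = 3.249000.
After n steps the width is (b−a)/2^n; need (b−a)/2^n ≤ 1e-6.
So n ≥ log₂(3.249000/1e-6) = log₂(3249000.0000) ≈ 21.6316.
Hence n = 22.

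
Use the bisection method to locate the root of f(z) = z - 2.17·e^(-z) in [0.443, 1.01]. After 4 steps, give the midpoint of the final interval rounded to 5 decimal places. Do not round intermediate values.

f(0.443000) = -0.950373, f(1.010000) = 0.219645 (opposite signs)
step 1: m = 0.726500, f(m) = -0.322909 < 0 → root in [0.726500, 1.010000]
step 2: m = 0.868250, f(m) = -0.042467 < 0 → root in [0.868250, 1.010000]
step 3: m = 0.939125, f(m) = 0.090721 > 0 → root in [0.868250, 0.939125]
step 4: m = 0.903687, f(m) = 0.024679 > 0 → root in [0.868250, 0.903687]
Midpoint of [0.868250, 0.903687] = 0.885969

0.88597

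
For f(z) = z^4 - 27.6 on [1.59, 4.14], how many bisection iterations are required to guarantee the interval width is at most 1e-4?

15

Initial width b − a = 4.14 − 1.59 = 2.550000.
After n steps the width is (b−a)/2^n; need (b−a)/2^n ≤ 1e-4.
So n ≥ log₂(2.550000/1e-4) = log₂(25500.0000) ≈ 14.6382.
Hence n = 15.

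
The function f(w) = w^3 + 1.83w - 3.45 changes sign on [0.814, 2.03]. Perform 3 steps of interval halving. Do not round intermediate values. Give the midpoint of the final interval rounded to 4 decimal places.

f(0.814000) = -1.421027, f(2.030000) = 8.630327 (opposite signs)
step 1: m = 1.422000, f(m) = 2.027663 > 0 → root in [0.814000, 1.422000]
step 2: m = 1.118000, f(m) = -0.006645 < 0 → root in [1.118000, 1.422000]
step 3: m = 1.270000, f(m) = 0.922483 > 0 → root in [1.118000, 1.270000]
Midpoint of [1.118000, 1.270000] = 1.194000

1.1940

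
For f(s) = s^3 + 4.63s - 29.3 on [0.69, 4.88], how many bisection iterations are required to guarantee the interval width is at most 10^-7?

26

Initial width b − a = 4.88 − 0.69 = 4.190000.
After n steps the width is (b−a)/2^n; need (b−a)/2^n ≤ 10^-7.
So n ≥ log₂(4.190000/10^-7) = log₂(41900000.0000) ≈ 25.3204.
Hence n = 26.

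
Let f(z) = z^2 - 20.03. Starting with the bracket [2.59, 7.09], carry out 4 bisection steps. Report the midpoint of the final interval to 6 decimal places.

4.418125

f(2.590000) = -13.321900, f(7.090000) = 30.238100 (opposite signs)
step 1: m = 4.840000, f(m) = 3.395600 > 0 → root in [2.590000, 4.840000]
step 2: m = 3.715000, f(m) = -6.228775 < 0 → root in [3.715000, 4.840000]
step 3: m = 4.277500, f(m) = -1.732994 < 0 → root in [4.277500, 4.840000]
step 4: m = 4.558750, f(m) = 0.752202 > 0 → root in [4.277500, 4.558750]
Midpoint of [4.277500, 4.558750] = 4.418125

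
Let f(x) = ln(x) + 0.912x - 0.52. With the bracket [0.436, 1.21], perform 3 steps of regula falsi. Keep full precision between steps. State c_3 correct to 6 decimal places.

False-position update: c = (a·f(b) − b·f(a))/(f(b) − f(a)); replace the endpoint whose sign matches f(c).
f(0.436000) = -0.952481, f(1.210000) = 0.774140
step 1: c = 0.862973, f(c) = 0.119659 > 0 → new bracket [0.436000, 0.862973]
step 2: c = 0.815319, f(c) = 0.019396 > 0 → new bracket [0.436000, 0.815319]
step 3: c = 0.807749, f(c) = 0.003164 > 0 → new bracket [0.436000, 0.807749]

0.807749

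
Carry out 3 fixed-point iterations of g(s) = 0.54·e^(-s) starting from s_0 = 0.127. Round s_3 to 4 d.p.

s_1 = g(0.127000) = 0.475596
s_2 = g(0.475596) = 0.335618
s_3 = g(0.335618) = 0.386044

0.3860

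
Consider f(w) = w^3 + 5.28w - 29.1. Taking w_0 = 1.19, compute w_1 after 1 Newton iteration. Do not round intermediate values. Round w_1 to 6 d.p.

3.407777

Newton update: w ← w − f(w)/f'(w).
f'(w) = 3w^2 + 5.28
w_0 = 1.190000: f = -21.131641, f' = 9.528300 → w_1 = 1.190000 - (-21.131641)/(9.528300) = 3.407777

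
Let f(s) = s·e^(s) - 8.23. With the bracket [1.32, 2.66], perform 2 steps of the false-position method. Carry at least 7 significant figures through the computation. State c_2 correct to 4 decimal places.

1.5296

f(1.320000) = -3.288684, f(2.660000) = 29.798129
step 1: c = 1.453190, f(c) = -2.015089 < 0 → new bracket [1.453190, 2.660000]
step 2: c = 1.529631, f(c) = -1.168500 < 0 → new bracket [1.529631, 2.660000]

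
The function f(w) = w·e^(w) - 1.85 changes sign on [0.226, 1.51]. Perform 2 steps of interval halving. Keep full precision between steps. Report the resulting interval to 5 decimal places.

f(0.226000) = -1.566692, f(1.510000) = 4.985363 (opposite signs)
step 1: m = 0.868000, f(m) = 0.217699 > 0 → root in [0.226000, 0.868000]
step 2: m = 0.547000, f(m) = -0.904751 < 0 → root in [0.547000, 0.868000]

[0.54700, 0.86800]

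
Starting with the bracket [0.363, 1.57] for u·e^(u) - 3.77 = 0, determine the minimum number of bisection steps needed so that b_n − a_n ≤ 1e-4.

Initial width b − a = 1.57 − 0.363 = 1.207000.
After n steps the width is (b−a)/2^n; need (b−a)/2^n ≤ 1e-4.
So n ≥ log₂(1.207000/1e-4) = log₂(12070.0000) ≈ 13.5591.
Hence n = 14.

14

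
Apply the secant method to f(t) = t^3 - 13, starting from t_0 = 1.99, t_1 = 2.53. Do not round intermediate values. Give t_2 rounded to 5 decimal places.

2.32252

f(t_0) = -5.119401, f(t_1) = 3.194277
t_2 = 2.530000 - (3.194277)·(2.530000 - 1.990000)/(3.194277 - (-5.119401)) = 2.322521; f(t_2) = -0.472073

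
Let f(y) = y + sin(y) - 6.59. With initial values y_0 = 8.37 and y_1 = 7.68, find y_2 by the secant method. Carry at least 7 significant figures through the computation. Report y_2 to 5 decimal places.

5.18963

f(y_0) = 2.649791, f(y_1) = 2.074903
y_2 = 7.680000 - (2.074903)·(7.680000 - 8.370000)/(2.074903 - (2.649791)) = 5.189628; f(y_2) = -2.288638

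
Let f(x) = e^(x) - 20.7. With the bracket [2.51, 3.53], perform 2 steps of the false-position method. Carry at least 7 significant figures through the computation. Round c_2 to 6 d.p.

f(2.510000) = -8.395070, f(3.530000) = 13.423968
step 1: c = 2.902454, f(c) = -2.481198 < 0 → new bracket [2.902454, 3.530000]
step 2: c = 3.000351, f(c) = -0.607412 < 0 → new bracket [3.000351, 3.530000]

3.000351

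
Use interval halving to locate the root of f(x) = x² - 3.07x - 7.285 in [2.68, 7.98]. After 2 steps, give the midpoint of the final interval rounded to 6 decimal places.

f(2.680000) = -8.330200, f(7.980000) = 31.896800 (opposite signs)
step 1: m = 5.330000, f(m) = 4.760800 > 0 → root in [2.680000, 5.330000]
step 2: m = 4.005000, f(m) = -3.540325 < 0 → root in [4.005000, 5.330000]
Midpoint of [4.005000, 5.330000] = 4.667500

4.667500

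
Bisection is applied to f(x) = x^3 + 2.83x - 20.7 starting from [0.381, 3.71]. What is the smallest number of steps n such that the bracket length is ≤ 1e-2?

9

Initial width b − a = 3.71 − 0.381 = 3.329000.
After n steps the width is (b−a)/2^n; need (b−a)/2^n ≤ 1e-2.
So n ≥ log₂(3.329000/1e-2) = log₂(332.9000) ≈ 8.3789.
Hence n = 9.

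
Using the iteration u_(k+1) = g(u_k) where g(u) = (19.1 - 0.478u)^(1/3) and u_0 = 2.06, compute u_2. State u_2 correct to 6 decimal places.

u_1 = g(2.060000) = 2.626326
u_2 = g(2.626326) = 2.613178

2.613178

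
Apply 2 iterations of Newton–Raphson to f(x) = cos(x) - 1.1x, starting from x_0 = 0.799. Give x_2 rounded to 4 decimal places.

f'(x) = -sin(x) - 1.1
x_0 = 0.799000: f = -0.181476, f' = -1.816659 → x_1 = 0.799000 - (-0.181476)/(-1.816659) = 0.699104
x_1 = 0.699104: f = -0.003596, f' = -1.743532 → x_2 = 0.699104 - (-0.003596)/(-1.743532) = 0.697042

0.6970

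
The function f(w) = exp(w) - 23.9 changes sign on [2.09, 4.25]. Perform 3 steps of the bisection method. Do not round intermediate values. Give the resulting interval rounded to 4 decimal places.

[3.1700, 3.4400]

f(2.090000) = -15.815085, f(4.250000) = 46.205412 (opposite signs)
step 1: m = 3.170000, f(m) = -0.092516 < 0 → root in [3.170000, 4.250000]
step 2: m = 3.710000, f(m) = 16.953807 > 0 → root in [3.170000, 3.710000]
step 3: m = 3.440000, f(m) = 7.286958 > 0 → root in [3.170000, 3.440000]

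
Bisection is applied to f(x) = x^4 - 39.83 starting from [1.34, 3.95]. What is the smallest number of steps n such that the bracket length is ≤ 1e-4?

15

Initial width b − a = 3.95 − 1.34 = 2.610000.
After n steps the width is (b−a)/2^n; need (b−a)/2^n ≤ 1e-4.
So n ≥ log₂(2.610000/1e-4) = log₂(26100.0000) ≈ 14.6718.
Hence n = 15.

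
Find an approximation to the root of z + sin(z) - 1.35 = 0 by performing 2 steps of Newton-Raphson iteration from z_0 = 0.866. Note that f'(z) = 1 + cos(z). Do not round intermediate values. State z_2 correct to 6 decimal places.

z_0 = 0.866000: f = 0.277744, f' = 1.647879 → z_1 = 0.866000 - (0.277744)/(1.647879) = 0.697454
z_1 = 0.697454: f = -0.010278, f' = 1.766480 → z_2 = 0.697454 - (-0.010278)/(1.766480) = 0.703272

0.703272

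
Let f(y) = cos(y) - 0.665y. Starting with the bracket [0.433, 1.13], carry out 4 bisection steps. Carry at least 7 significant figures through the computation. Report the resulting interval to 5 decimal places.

[0.91219, 0.95575]

f(0.433000) = 0.619766, f(1.130000) = -0.324790 (opposite signs)
step 1: m = 0.781500, f(m) = 0.190160 > 0 → root in [0.781500, 1.130000]
step 2: m = 0.955750, f(m) = -0.058577 < 0 → root in [0.781500, 0.955750]
step 3: m = 0.868625, f(m) = 0.068241 > 0 → root in [0.868625, 0.955750]
step 4: m = 0.912187, f(m) = 0.005413 > 0 → root in [0.912187, 0.955750]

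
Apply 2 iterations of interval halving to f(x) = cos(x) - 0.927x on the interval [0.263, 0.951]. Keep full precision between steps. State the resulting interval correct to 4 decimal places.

[0.6070, 0.7790]

f(0.263000) = 0.721813, f(0.951000) = -0.300708 (opposite signs)
step 1: m = 0.607000, f(m) = 0.258674 > 0 → root in [0.607000, 0.951000]
step 2: m = 0.779000, f(m) = -0.010517 < 0 → root in [0.607000, 0.779000]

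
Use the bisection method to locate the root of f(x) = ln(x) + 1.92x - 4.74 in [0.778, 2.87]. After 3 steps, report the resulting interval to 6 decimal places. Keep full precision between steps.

[2.085500, 2.347000]

f(0.778000) = -3.497269, f(2.870000) = 1.824712 (opposite signs)
step 1: m = 1.824000, f(m) = -0.636888 < 0 → root in [1.824000, 2.870000]
step 2: m = 2.347000, f(m) = 0.619378 > 0 → root in [1.824000, 2.347000]
step 3: m = 2.085500, f(m) = -0.000831 < 0 → root in [2.085500, 2.347000]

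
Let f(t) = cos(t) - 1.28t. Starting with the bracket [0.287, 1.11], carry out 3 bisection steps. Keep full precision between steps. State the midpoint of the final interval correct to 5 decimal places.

0.64706

f(0.287000) = 0.591737, f(1.110000) = -0.976138 (opposite signs)
step 1: m = 0.698500, f(m) = -0.128272 < 0 → root in [0.287000, 0.698500]
step 2: m = 0.492750, f(m) = 0.250315 > 0 → root in [0.492750, 0.698500]
step 3: m = 0.595625, f(m) = 0.065398 > 0 → root in [0.595625, 0.698500]
Midpoint of [0.595625, 0.698500] = 0.647063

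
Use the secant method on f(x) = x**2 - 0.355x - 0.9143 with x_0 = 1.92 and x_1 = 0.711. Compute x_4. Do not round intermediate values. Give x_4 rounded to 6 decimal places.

1.146158

Secant update: x_(k+1) = x_k − f(x_k)·(x_k − x_(k-1))/(f(x_k) − f(x_(k-1))).
f(x_0) = 2.090500, f(x_1) = -0.661184
x_2 = 0.711000 - (-0.661184)·(0.711000 - 1.920000)/(-0.661184 - (2.090500)) = 1.001503; f(x_2) = -0.266826
x_3 = 1.001503 - (-0.266826)·(1.001503 - 0.711000)/(-0.266826 - (-0.661184)) = 1.198059; f(x_3) = 0.095735
x_4 = 1.198059 - (0.095735)·(1.198059 - 1.001503)/(0.095735 - (-0.266826)) = 1.146158; f(x_4) = -0.007508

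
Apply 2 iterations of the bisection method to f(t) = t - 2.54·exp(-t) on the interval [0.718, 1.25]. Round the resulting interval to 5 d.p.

[0.85100, 0.98400]

f(0.718000) = -0.520826, f(1.250000) = 0.522278 (opposite signs)
step 1: m = 0.984000, f(m) = 0.034515 > 0 → root in [0.718000, 0.984000]
step 2: m = 0.851000, f(m) = -0.233549 < 0 → root in [0.851000, 0.984000]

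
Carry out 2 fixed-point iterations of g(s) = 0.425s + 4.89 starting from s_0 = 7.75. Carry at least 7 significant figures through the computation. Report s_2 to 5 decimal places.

8.36809

s_1 = g(7.750000) = 8.183750
s_2 = g(8.183750) = 8.368094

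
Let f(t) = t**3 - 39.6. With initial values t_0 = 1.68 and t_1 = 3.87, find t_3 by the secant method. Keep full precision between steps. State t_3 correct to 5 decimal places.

3.37011

f(t_0) = -34.858368, f(t_1) = 18.360603
t_2 = 3.870000 - (18.360603)·(3.870000 - 1.680000)/(18.360603 - (-34.858368)) = 3.114448; f(t_2) = -9.390531
t_3 = 3.114448 - (-9.390531)·(3.114448 - 3.870000)/(-9.390531 - (18.360603)) = 3.370114; f(t_3) = -1.323355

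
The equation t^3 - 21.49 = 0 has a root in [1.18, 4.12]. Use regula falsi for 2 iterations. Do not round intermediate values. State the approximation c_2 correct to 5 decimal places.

2.47754

f(1.180000) = -19.846968, f(4.120000) = 48.444528
step 1: c = 2.034427, f(c) = -13.069726 < 0 → new bracket [2.034427, 4.120000]
step 2: c = 2.477542, f(c) = -6.282325 < 0 → new bracket [2.477542, 4.120000]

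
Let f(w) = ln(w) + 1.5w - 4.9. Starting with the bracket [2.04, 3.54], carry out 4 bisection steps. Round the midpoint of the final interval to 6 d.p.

f(2.040000) = -1.127050, f(3.540000) = 1.674127 (opposite signs)
step 1: m = 2.790000, f(m) = 0.311042 > 0 → root in [2.040000, 2.790000]
step 2: m = 2.415000, f(m) = -0.395801 < 0 → root in [2.415000, 2.790000]
step 3: m = 2.602500, f(m) = -0.039777 < 0 → root in [2.602500, 2.790000]
step 4: m = 2.696250, f(m) = 0.136237 > 0 → root in [2.602500, 2.696250]
Midpoint of [2.602500, 2.696250] = 2.649375

2.649375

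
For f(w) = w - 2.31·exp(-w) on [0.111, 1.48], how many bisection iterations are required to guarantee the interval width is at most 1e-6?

Initial width b − a = 1.48 − 0.111 = 1.369000.
After n steps the width is (b−a)/2^n; need (b−a)/2^n ≤ 1e-6.
So n ≥ log₂(1.369000/1e-6) = log₂(1369000.0000) ≈ 20.3847.
Hence n = 21.

21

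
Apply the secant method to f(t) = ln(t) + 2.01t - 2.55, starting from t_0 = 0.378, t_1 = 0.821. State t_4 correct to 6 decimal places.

f(t_0) = -2.763081, f(t_1) = -1.097022
t_2 = 0.821000 - (-1.097022)·(0.821000 - 0.378000)/(-1.097022 - (-2.763081)) = 1.112695; f(t_2) = -0.206698
t_3 = 1.112695 - (-0.206698)·(1.112695 - 0.821000)/(-0.206698 - (-1.097022)) = 1.180415; f(t_3) = -0.011500
t_4 = 1.180415 - (-0.011500)·(1.180415 - 1.112695)/(-0.011500 - (-0.206698)) = 1.184405; f(t_4) = -0.000107

1.184405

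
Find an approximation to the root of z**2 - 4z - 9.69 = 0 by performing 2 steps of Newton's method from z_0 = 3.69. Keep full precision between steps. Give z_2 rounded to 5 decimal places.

5.84593

Newton update: z ← z − f(z)/f'(z).
f'(z) = 2z - 4
z_0 = 3.690000: f = -10.833900, f' = 3.380000 → z_1 = 3.690000 - (-10.833900)/(3.380000) = 6.895296
z_1 = 6.895296: f = 10.273922, f' = 9.790592 → z_2 = 6.895296 - (10.273922)/(9.790592) = 5.845929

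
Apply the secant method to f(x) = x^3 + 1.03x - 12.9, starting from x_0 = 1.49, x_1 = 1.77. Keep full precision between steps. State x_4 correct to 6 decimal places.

2.196419

Secant update: x_(k+1) = x_k − f(x_k)·(x_k − x_(k-1))/(f(x_k) − f(x_(k-1))).
f(x_0) = -8.057351, f(x_1) = -5.531667
x_2 = 1.770000 - (-5.531667)·(1.770000 - 1.490000)/(-5.531667 - (-8.057351)) = 2.383246; f(x_2) = 3.091259
x_3 = 2.383246 - (3.091259)·(2.383246 - 1.770000)/(3.091259 - (-5.531667)) = 2.163402; f(x_3) = -0.546310
x_4 = 2.163402 - (-0.546310)·(2.163402 - 2.383246)/(-0.546310 - (3.091259)) = 2.196419; f(x_4) = -0.041595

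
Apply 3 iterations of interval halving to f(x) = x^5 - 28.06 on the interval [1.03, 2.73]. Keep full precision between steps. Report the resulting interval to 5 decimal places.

[1.88000, 2.09250]

f(1.030000) = -26.900726, f(2.730000) = 123.579811 (opposite signs)
step 1: m = 1.880000, f(m) = -4.575071 < 0 → root in [1.880000, 2.730000]
step 2: m = 2.305000, f(m) = 37.006081 > 0 → root in [1.880000, 2.305000]
step 3: m = 2.092500, f(m) = 12.056897 > 0 → root in [1.880000, 2.092500]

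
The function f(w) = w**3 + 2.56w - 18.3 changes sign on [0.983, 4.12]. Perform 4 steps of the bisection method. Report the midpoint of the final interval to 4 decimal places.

f(0.983000) = -14.833658, f(4.120000) = 62.181728 (opposite signs)
step 1: m = 2.551500, f(m) = 4.842493 > 0 → root in [0.983000, 2.551500]
step 2: m = 1.767250, f(m) = -8.256413 < 0 → root in [1.767250, 2.551500]
step 3: m = 2.159375, f(m) = -2.703049 < 0 → root in [2.159375, 2.551500]
step 4: m = 2.355437, f(m) = 0.798089 > 0 → root in [2.159375, 2.355437]
Midpoint of [2.159375, 2.355437] = 2.257406

2.2574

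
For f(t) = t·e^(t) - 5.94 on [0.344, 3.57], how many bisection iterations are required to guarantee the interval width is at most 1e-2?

Initial width b − a = 3.57 − 0.344 = 3.226000.
After n steps the width is (b−a)/2^n; need (b−a)/2^n ≤ 1e-2.
So n ≥ log₂(3.226000/1e-2) = log₂(322.6000) ≈ 8.3336.
Hence n = 9.

9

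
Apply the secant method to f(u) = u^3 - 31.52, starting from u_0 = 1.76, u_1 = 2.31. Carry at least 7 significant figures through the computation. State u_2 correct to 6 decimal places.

3.845575

Secant update: u_(k+1) = u_k − f(u_k)·(u_k − u_(k-1))/(f(u_k) − f(u_(k-1))).
f(u_0) = -26.068224, f(u_1) = -19.193609
u_2 = 2.310000 - (-19.193609)·(2.310000 - 1.760000)/(-19.193609 - (-26.068224)) = 3.845575; f(u_2) = 25.350070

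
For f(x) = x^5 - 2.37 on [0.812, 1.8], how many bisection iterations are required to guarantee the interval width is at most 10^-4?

Initial width b − a = 1.8 − 0.812 = 0.988000.
After n steps the width is (b−a)/2^n; need (b−a)/2^n ≤ 10^-4.
So n ≥ log₂(0.988000/10^-4) = log₂(9880.0000) ≈ 13.2703.
Hence n = 14.

14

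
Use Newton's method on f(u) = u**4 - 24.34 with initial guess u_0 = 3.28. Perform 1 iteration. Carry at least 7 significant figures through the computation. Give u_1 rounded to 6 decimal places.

Newton update: u ← u − f(u)/f'(u).
f'(u) = 4u**3
u_0 = 3.280000: f = 91.403171, f' = 141.150208 → u_1 = 3.280000 - (91.403171)/(141.150208) = 2.632440

2.632440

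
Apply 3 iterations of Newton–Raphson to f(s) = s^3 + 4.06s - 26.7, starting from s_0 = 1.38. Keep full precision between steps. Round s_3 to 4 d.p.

f'(s) = 3s^2 + 4.06
s_0 = 1.380000: f = -18.469128, f' = 9.773200 → s_1 = 1.380000 - (-18.469128)/(9.773200) = 3.269773
s_1 = 3.269773: f = 21.533775, f' = 36.134243 → s_2 = 3.269773 - (21.533775)/(36.134243) = 2.673835
s_2 = 2.673835: f = 3.272061, f' = 25.508176 → s_3 = 2.673835 - (3.272061)/(25.508176) = 2.545560

2.5456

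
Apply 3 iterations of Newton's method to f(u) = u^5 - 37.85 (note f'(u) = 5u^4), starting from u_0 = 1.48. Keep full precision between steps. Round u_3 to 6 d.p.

Newton update: u ← u − f(u)/f'(u).
u_0 = 1.480000: f = -30.749179, f' = 23.989261 → u_1 = 1.480000 - (-30.749179)/(23.989261) = 2.761789
u_1 = 2.761789: f = 122.826642, f' = 290.892284 → u_2 = 2.761789 - (122.826642)/(290.892284) = 2.339548
u_2 = 2.339548: f = 32.240658, f' = 149.795275 → u_3 = 2.339548 - (32.240658)/(149.795275) = 2.124317

2.124317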